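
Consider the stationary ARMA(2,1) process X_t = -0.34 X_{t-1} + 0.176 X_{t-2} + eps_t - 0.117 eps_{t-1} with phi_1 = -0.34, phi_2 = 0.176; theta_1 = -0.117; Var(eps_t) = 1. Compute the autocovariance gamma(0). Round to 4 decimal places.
\gamma(0) = 1.3808

Multiply the model equation by X_{t-k} and take expectations. With theta_0 = psi_0 = 1 and psi_j the MA(infinity) weights, this gives
  gamma(k) - sum_i phi_i gamma(k-i) = c_k,
  c_k = sigma^2 * sum_{j=k..q} theta_j psi_{j-k}   (c_k = 0 for k > q),
using gamma(-m) = gamma(m).
psi-weights needed (psi_j = theta_j + sum_i phi_i psi_{j-i}):
  psi_1 = theta_1 + phi_1 = -0.117 + (-0.34) = -0.457
Right-hand sides:
  c_0 = sigma^2 (1 + theta_1 psi_1) = 1 * (1 + (-0.117)(-0.457)) = 1 * 1.053469 = 1.053469
  c_1 = sigma^2 theta_1 = 1 * (-0.117) = -0.117
  c_2 = 0
Equations for k = 0, 1, 2 (AR order 2, c_2 = 0):
  (E0) gamma(0) = phi_1 gamma(1) + phi_2 gamma(2) + c_0
  (E1) gamma(1) = phi_1 gamma(0) + phi_2 gamma(1) + c_1
  (E2) gamma(2) = phi_1 gamma(1) + phi_2 gamma(0)
From (E1): gamma(1) = A gamma(0) + B with
  A = phi_1 / (1 - phi_2) = -0.34 / 0.824 = -0.412621,   B = c_1 / (1 - phi_2) = -0.117 / 0.824 = -0.14199.
Insert (E2) into (E0): gamma(0) (1 - phi_2^2) = phi_1 (1 + phi_2) gamma(1) + c_0.
  phi_1 (1 + phi_2) = (-0.34)(1.176) = -0.39984,   1 - phi_2^2 = 0.969024.
Replace gamma(1) by A gamma(0) + B and collect gamma(0):
  gamma(0) [0.969024 - (-0.39984)(-0.412621)] = (-0.39984)(-0.14199) + 1.053469
  gamma(0) * 0.804041 = 1.110242
  gamma(0) = 1.110242 / 0.804041 = 1.380827.
Therefore gamma(0) = 1.3808 (to 4 decimal places).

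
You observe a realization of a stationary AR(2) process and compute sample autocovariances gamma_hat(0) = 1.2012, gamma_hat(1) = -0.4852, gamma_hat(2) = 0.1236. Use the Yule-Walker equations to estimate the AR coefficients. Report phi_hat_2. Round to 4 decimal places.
\hat\phi_{2} = -0.0720

The Yule-Walker equations for an AR(p) process read, in matrix form,
  Gamma_p phi = r_p,   with   (Gamma_p)_{ij} = gamma(|i - j|),
                       (r_p)_i = gamma(i),   i,j = 1..p.
Substitute the sample gammas (Toeplitz matrix and right-hand side of size 2):
  Gamma_p = [[1.2012, -0.4852], [-0.4852, 1.2012]]
  r_p     = [-0.4852, 0.1236]
Written out:
  1.2012 phi_1 - 0.4852 phi_2 = -0.4852
  -0.4852 phi_1 + 1.2012 phi_2 = 0.1236
Solve by Cramer's rule:
  det = gamma(0)^2 - gamma(1)^2 = (1.2012)^2 - (-0.4852)^2 = 1.44288144 - 0.23541904 = 1.2074624
  phi_hat_1 = [gamma(1) gamma(0) - gamma(1) gamma(2)] / det = [(-0.4852)(1.2012) - (-0.4852)(0.1236)] / 1.2074624 = -0.52285152 / 1.2074624 = -0.433
  phi_hat_2 = [gamma(0) gamma(2) - gamma(1)^2] / det = [(1.2012)(0.1236) - (-0.4852)^2] / 1.2074624 = -0.08695072 / 1.2074624 = -0.072
So phi_hat = [-0.4330, -0.0720].
Therefore phi_hat_2 = -0.0720.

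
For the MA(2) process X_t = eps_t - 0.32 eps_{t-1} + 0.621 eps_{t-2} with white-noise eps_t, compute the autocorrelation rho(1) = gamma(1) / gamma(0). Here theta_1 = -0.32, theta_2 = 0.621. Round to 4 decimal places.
\rho(1) = -0.3486

For an MA(q) process with theta_0 = 1, the autocovariance is
  gamma(k) = sigma^2 * sum_{i=0..q-k} theta_i * theta_{i+k},
and rho(k) = gamma(k) / gamma(0). Sigma^2 cancels.
  numerator   = (1)*(-0.32) + (-0.32)*(0.621) = -0.51872.
  denominator = (1)^2 + (-0.32)^2 + (0.621)^2 = 1.488041.
  rho(1) = -0.51872 / 1.488041 = -0.3486.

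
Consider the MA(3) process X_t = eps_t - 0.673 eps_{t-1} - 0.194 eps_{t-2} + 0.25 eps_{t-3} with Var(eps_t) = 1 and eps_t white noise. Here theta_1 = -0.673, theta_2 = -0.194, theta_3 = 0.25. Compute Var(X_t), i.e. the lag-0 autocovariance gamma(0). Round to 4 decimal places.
\gamma(0) = 1.5531

For an MA(q) process X_t = eps_t + sum_i theta_i eps_{t-i} with
Var(eps_t) = sigma^2, the variance is
  gamma(0) = sigma^2 * (1 + sum_i theta_i^2).
  sum_i theta_i^2 = (-0.673)^2 + (-0.194)^2 + (0.25)^2 = 0.452929 + 0.037636 + 0.0625 = 0.553065.
  gamma(0) = 1 * (1 + 0.553065) = 1 * 1.553065 = 1.553065, which rounds to 1.5531.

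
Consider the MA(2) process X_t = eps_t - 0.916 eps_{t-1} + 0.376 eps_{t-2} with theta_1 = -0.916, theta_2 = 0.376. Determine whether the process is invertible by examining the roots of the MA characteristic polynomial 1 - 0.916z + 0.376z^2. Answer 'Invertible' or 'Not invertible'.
\text{Invertible}

The MA(q) characteristic polynomial is P(z) = 1 - 0.916z + 0.376z^2.
Invertibility requires all roots to lie outside the unit circle, i.e. |z| > 1 for every root.
Set 1 + (-0.916) z + (0.376) z^2 = 0, i.e. a z^2 + b z + c = 0 with a = 0.376, b = -0.916, c = 1.
Discriminant D = b^2 - 4ac = (-0.916)^2 - 4*(0.376)*1 = 0.839056 - (1.504) = -0.664944.
D < 0, so the roots are the complex-conjugate pair z = (-b +/- i sqrt(-D)) / (2a) = 1.2181 +/- 1.0844i.
For a conjugate pair |z|^2 = z * conj(z) = (product of roots) = c/a = 1/(0.376) = 2.659574, so |z| = sqrt(2.659574) = 1.6308 for both roots.
Moduli of all roots: 1.6308, 1.6308.
All moduli strictly greater than 1? Yes.
Verdict: Invertible.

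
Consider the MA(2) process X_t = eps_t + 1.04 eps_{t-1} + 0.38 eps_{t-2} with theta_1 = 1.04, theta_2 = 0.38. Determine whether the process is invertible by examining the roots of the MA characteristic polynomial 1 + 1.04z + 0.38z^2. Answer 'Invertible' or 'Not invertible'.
\text{Invertible}

The MA(q) characteristic polynomial is P(z) = 1 + 1.04z + 0.38z^2.
Invertibility requires all roots to lie outside the unit circle, i.e. |z| > 1 for every root.
Set 1 + (1.04) z + (0.38) z^2 = 0, i.e. a z^2 + b z + c = 0 with a = 0.38, b = 1.04, c = 1.
Discriminant D = b^2 - 4ac = (1.04)^2 - 4*(0.38)*1 = 1.0816 - (1.52) = -0.4384.
D < 0, so the roots are the complex-conjugate pair z = (-b +/- i sqrt(-D)) / (2a) = -1.3684 +/- 0.8712i.
For a conjugate pair |z|^2 = z * conj(z) = (product of roots) = c/a = 1/(0.38) = 2.631579, so |z| = sqrt(2.631579) = 1.6222 for both roots.
Moduli of all roots: 1.6222, 1.6222.
All moduli strictly greater than 1? Yes.
Verdict: Invertible.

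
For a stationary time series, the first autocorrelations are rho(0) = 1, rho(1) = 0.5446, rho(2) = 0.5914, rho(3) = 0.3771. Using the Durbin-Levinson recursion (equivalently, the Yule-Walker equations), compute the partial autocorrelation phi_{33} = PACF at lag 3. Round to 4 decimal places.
\phi_{33} = -0.0659

The PACF at lag k is phi_{kk}, the last component of the solution
to the Yule-Walker system G_k phi = r_k where
  (G_k)_{ij} = rho(|i - j|), (r_k)_i = rho(i), i,j = 1..k.
Equivalently, Durbin-Levinson gives phi_{kk} iteratively:
  phi_{11} = rho(1)
  phi_{kk} = [rho(k) - sum_{j=1..k-1} phi_{k-1,j} rho(k-j)]
            / [1 - sum_{j=1..k-1} phi_{k-1,j} rho(j)],
  phi_{k,j} = phi_{k-1,j} - phi_{kk} phi_{k-1,k-j},  j = 1..k-1.
Step k = 1:
  phi_11 = rho(1) = 0.5446.
Step k = 2:
  phi_22 = [rho(2) - phi_11 rho(1)] / [1 - phi_11 rho(1)] = [0.5914 - (0.5446)(0.5446)] / [1 - (0.5446)(0.5446)]
         = 0.29481084 / 0.70341084 = 0.419116.
  Update: phi_21 = phi_11 - phi_22 phi_11 = 0.5446 - (0.419116)(0.5446) = 0.316349.
Step k = 3:
  phi_33 = [rho(3) - phi_21 rho(2) - phi_22 rho(1)] / [1 - phi_21 rho(1) - phi_22 rho(2)]
    numerator   = 0.3771 - (0.316349)(0.5914) - (0.419116)(0.5446) = -0.03823966
    denominator = 1 - (0.316349)(0.5446) - (0.419116)(0.5914) = 0.57985086
  phi_33 = -0.03823966 / 0.57985086 = -0.0659.
Therefore phi_{33} = -0.0659.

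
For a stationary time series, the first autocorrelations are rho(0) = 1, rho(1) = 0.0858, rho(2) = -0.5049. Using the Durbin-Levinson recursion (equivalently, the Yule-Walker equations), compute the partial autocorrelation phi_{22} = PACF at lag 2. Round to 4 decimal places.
\phi_{22} = -0.5161

The PACF at lag k is phi_{kk}, the last component of the solution
to the Yule-Walker system G_k phi = r_k where
  (G_k)_{ij} = rho(|i - j|), (r_k)_i = rho(i), i,j = 1..k.
Equivalently, Durbin-Levinson gives phi_{kk} iteratively:
  phi_{11} = rho(1)
  phi_{kk} = [rho(k) - sum_{j=1..k-1} phi_{k-1,j} rho(k-j)]
            / [1 - sum_{j=1..k-1} phi_{k-1,j} rho(j)],
  phi_{k,j} = phi_{k-1,j} - phi_{kk} phi_{k-1,k-j},  j = 1..k-1.
Step k = 1:
  phi_11 = rho(1) = 0.0858.
Step k = 2:
  phi_22 = [rho(2) - phi_11 rho(1)] / [1 - phi_11 rho(1)] = [-0.5049 - (0.0858)(0.0858)] / [1 - (0.0858)(0.0858)]
         = -0.51226164 / 0.99263836 = -0.5161.
Therefore phi_{22} = -0.5161.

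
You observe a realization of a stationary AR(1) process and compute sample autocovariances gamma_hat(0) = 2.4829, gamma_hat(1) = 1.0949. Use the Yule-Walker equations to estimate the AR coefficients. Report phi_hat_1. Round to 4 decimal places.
\hat\phi_{1} = 0.4410

The Yule-Walker equations for an AR(p) process read, in matrix form,
  Gamma_p phi = r_p,   with   (Gamma_p)_{ij} = gamma(|i - j|),
                       (r_p)_i = gamma(i),   i,j = 1..p.
Substitute the sample gammas (Toeplitz matrix and right-hand side of size 1):
  Gamma_p = [[2.4829]]
  r_p     = [1.0949]
With p = 1 this is the single equation gamma(0) phi_1 = gamma(1):
  phi_hat_1 = gamma(1) / gamma(0) = 1.0949 / 2.4829 = 0.4410.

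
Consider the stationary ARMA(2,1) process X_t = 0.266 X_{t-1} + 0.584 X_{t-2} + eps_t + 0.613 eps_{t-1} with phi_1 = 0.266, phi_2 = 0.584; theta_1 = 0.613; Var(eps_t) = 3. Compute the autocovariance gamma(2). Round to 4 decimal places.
\gamma(2) = 13.7188

Multiply the model equation by X_{t-k} and take expectations. With theta_0 = psi_0 = 1 and psi_j the MA(infinity) weights, this gives
  gamma(k) - sum_i phi_i gamma(k-i) = c_k,
  c_k = sigma^2 * sum_{j=k..q} theta_j psi_{j-k}   (c_k = 0 for k > q),
using gamma(-m) = gamma(m).
psi-weights needed (psi_j = theta_j + sum_i phi_i psi_{j-i}):
  psi_1 = theta_1 + phi_1 = 0.613 + (0.266) = 0.879
Right-hand sides:
  c_0 = sigma^2 (1 + theta_1 psi_1) = 3 * (1 + (0.613)(0.879)) = 3 * 1.538827 = 4.616481
  c_1 = sigma^2 theta_1 = 3 * (0.613) = 1.839
  c_2 = 0
Equations for k = 0, 1, 2 (AR order 2, c_2 = 0):
  (E0) gamma(0) = phi_1 gamma(1) + phi_2 gamma(2) + c_0
  (E1) gamma(1) = phi_1 gamma(0) + phi_2 gamma(1) + c_1
  (E2) gamma(2) = phi_1 gamma(1) + phi_2 gamma(0)
From (E1): gamma(1) = A gamma(0) + B with
  A = phi_1 / (1 - phi_2) = 0.266 / 0.416 = 0.639423,   B = c_1 / (1 - phi_2) = 1.839 / 0.416 = 4.420673.
Insert (E2) into (E0): gamma(0) (1 - phi_2^2) = phi_1 (1 + phi_2) gamma(1) + c_0.
  phi_1 (1 + phi_2) = (0.266)(1.584) = 0.421344,   1 - phi_2^2 = 0.658944.
Replace gamma(1) by A gamma(0) + B and collect gamma(0):
  gamma(0) [0.658944 - (0.421344)(0.639423)] = (0.421344)(4.420673) + 4.616481
  gamma(0) * 0.389527 = 6.479105
  gamma(0) = 6.479105 / 0.389527 = 16.633266.
  gamma(1) = A gamma(0) + B = (0.639423)(16.633266) + (4.420673) = 15.056367.
  gamma(2) = phi_1 gamma(1) + phi_2 gamma(0) = (0.266)(15.056367) + (0.584)(16.633266) = 13.718821.
Therefore gamma(2) = 13.7188 (to 4 decimal places).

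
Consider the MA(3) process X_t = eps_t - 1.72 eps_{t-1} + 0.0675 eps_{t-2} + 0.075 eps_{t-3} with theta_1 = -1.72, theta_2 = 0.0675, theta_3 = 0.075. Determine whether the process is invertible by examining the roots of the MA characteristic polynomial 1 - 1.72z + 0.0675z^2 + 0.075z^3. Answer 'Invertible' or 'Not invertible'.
\text{Not invertible}

The MA(q) characteristic polynomial is P(z) = 1 - 1.72z + 0.0675z^2 + 0.075z^3.
Invertibility requires all roots to lie outside the unit circle, i.e. |z| > 1 for every root.
Degree 3: look for a simple real root z0 first, then factor out (1 - z/z0) and solve the remaining quadratic.
Testing z0 = 4: P(4) = 1 + (-1.72)(4) + (0.0675)(4)^2 + (0.075)(4)^3
  = 1 + (-6.88) + (1.08) + (4.8) = 0.  So z_0 = 4 is a root, |z_0| = 4.
Divide out the factor (1 - 0.25 z) = (1 - z/z0) (since 1/z0 = 0.25):
  P(z) = (1 - 0.25 z)(1 + (-1.47) z + (-0.3) z^2)
  [check: z-coef -1.47 - (0.25) = -1.72; z^2-coef -0.3 - (0.25)(-1.47) = 0.0675; z^3-coef -(0.25)(-0.3) = 0.075.]
Remaining roots from the quadratic factor 1 + (-1.47) z + (-0.3) z^2:
  Set 1 + (-1.47) z + (-0.3) z^2 = 0, i.e. a z^2 + b z + c = 0 with a = -0.3, b = -1.47, c = 1.
  Discriminant D = b^2 - 4ac = (-1.47)^2 - 4*(-0.3)*1 = 2.1609 - (-1.2) = 3.3609.
  D >= 0, so the roots are real: z = (-b +/- sqrt(D)) / (2a) = (1.47 +/- 1.833276) / (-0.6).
    z_1 = (1.47 + 1.833276) / (-0.6) = -5.5055,   |z_1| = 5.5055.
    z_2 = (1.47 - 1.833276) / (-0.6) = 0.6055,   |z_2| = 0.6055.
Moduli of all roots: 4.0000, 5.5055, 0.6055.
All moduli strictly greater than 1? No.
Verdict: Not invertible.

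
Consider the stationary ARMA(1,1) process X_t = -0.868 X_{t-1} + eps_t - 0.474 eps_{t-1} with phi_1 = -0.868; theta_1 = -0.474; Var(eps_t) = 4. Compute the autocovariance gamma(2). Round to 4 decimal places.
\gamma(2) = 26.6711

Multiply the model equation by X_{t-k} and take expectations. With theta_0 = psi_0 = 1 and psi_j the MA(infinity) weights, this gives
  gamma(k) - sum_i phi_i gamma(k-i) = c_k,
  c_k = sigma^2 * sum_{j=k..q} theta_j psi_{j-k}   (c_k = 0 for k > q),
using gamma(-m) = gamma(m).
psi-weights needed (psi_j = theta_j + sum_i phi_i psi_{j-i}):
  psi_1 = theta_1 + phi_1 = -0.474 + (-0.868) = -1.342
Right-hand sides:
  c_0 = sigma^2 (1 + theta_1 psi_1) = 4 * (1 + (-0.474)(-1.342)) = 4 * 1.636108 = 6.544432
  c_1 = sigma^2 theta_1 = 4 * (-0.474) = -1.896
  c_2 = 0
Equations for k = 0 and k = 1 (AR order 1):
  gamma(0) = phi_1 gamma(1) + c_0
  gamma(1) = phi_1 gamma(0) + c_1
Substituting the second into the first: gamma(0) (1 - phi_1^2) = c_0 + phi_1 c_1, so
  gamma(0) = (c_0 + phi_1 c_1) / (1 - phi_1^2) = (6.544432 + (-0.868)(-1.896)) / (1 - (-0.868)^2) = 8.19016 / 0.246576 = 33.21556.
  gamma(1) = phi_1 gamma(0) + c_1 = (-0.868)(33.21556) + (-1.896) = -30.727106.
For k = 2 (> q): gamma(2) = phi_1 gamma(1) = (-0.868)(-30.727106) = 26.671128.
Therefore gamma(2) = 26.6711 (to 4 decimal places).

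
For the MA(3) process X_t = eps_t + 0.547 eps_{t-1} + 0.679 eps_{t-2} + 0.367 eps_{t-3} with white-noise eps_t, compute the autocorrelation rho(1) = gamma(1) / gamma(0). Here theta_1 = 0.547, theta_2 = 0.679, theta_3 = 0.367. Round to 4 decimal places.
\rho(1) = 0.6162

For an MA(q) process with theta_0 = 1, the autocovariance is
  gamma(k) = sigma^2 * sum_{i=0..q-k} theta_i * theta_{i+k},
and rho(k) = gamma(k) / gamma(0). Sigma^2 cancels.
  numerator   = (1)*(0.547) + (0.547)*(0.679) + (0.679)*(0.367) = 1.167606.
  denominator = (1)^2 + (0.547)^2 + (0.679)^2 + (0.367)^2 = 1.894939.
  rho(1) = 1.167606 / 1.894939 = 0.6162.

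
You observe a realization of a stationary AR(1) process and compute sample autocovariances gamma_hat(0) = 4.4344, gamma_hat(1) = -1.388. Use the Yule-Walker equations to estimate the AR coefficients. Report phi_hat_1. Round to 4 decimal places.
\hat\phi_{1} = -0.3130

The Yule-Walker equations for an AR(p) process read, in matrix form,
  Gamma_p phi = r_p,   with   (Gamma_p)_{ij} = gamma(|i - j|),
                       (r_p)_i = gamma(i),   i,j = 1..p.
Substitute the sample gammas (Toeplitz matrix and right-hand side of size 1):
  Gamma_p = [[4.4344]]
  r_p     = [-1.388]
With p = 1 this is the single equation gamma(0) phi_1 = gamma(1):
  phi_hat_1 = gamma(1) / gamma(0) = -1.388 / 4.4344 = -0.3130.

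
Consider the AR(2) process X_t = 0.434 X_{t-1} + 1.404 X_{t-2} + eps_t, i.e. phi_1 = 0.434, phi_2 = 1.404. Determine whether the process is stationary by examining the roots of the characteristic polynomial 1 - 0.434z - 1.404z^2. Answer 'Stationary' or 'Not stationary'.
\text{Not stationary}

The AR(p) characteristic polynomial is P(z) = 1 - 0.434z - 1.404z^2.
Stationarity requires all roots to lie outside the unit circle, i.e. |z| > 1 for every root.
Set 1 + (-0.434) z + (-1.404) z^2 = 0, i.e. a z^2 + b z + c = 0 with a = -1.404, b = -0.434, c = 1.
Discriminant D = b^2 - 4ac = (-0.434)^2 - 4*(-1.404)*1 = 0.188356 - (-5.616) = 5.804356.
D >= 0, so the roots are real: z = (-b +/- sqrt(D)) / (2a) = (0.434 +/- 2.409223) / (-2.808).
  z_1 = (0.434 + 2.409223) / (-2.808) = -1.0125,   |z_1| = 1.0125.
  z_2 = (0.434 - 2.409223) / (-2.808) = 0.7034,   |z_2| = 0.7034.
Moduli of all roots: 1.0125, 0.7034.
All moduli strictly greater than 1? No.
Verdict: Not stationary.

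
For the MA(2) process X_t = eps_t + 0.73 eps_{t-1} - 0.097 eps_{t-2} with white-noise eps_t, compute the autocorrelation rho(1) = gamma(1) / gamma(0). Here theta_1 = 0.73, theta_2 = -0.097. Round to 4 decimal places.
\rho(1) = 0.4274

For an MA(q) process with theta_0 = 1, the autocovariance is
  gamma(k) = sigma^2 * sum_{i=0..q-k} theta_i * theta_{i+k},
and rho(k) = gamma(k) / gamma(0). Sigma^2 cancels.
  numerator   = (1)*(0.73) + (0.73)*(-0.097) = 0.65919.
  denominator = (1)^2 + (0.73)^2 + (-0.097)^2 = 1.542309.
  rho(1) = 0.65919 / 1.542309 = 0.4274.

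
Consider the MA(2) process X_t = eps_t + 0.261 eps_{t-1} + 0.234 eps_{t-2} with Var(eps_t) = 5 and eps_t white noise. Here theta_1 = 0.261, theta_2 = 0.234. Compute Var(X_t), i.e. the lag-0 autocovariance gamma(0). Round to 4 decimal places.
\gamma(0) = 5.6144

For an MA(q) process X_t = eps_t + sum_i theta_i eps_{t-i} with
Var(eps_t) = sigma^2, the variance is
  gamma(0) = sigma^2 * (1 + sum_i theta_i^2).
  sum_i theta_i^2 = (0.261)^2 + (0.234)^2 = 0.068121 + 0.054756 = 0.122877.
  gamma(0) = 5 * (1 + 0.122877) = 5 * 1.122877 = 5.614385, which rounds to 5.6144.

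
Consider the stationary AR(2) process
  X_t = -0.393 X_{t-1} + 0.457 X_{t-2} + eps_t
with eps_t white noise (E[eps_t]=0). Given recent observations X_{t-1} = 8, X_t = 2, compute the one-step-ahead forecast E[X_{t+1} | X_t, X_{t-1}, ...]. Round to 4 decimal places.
E[X_{t+1} \mid \mathcal F_t] = 2.8700

For an AR(p) model X_t = c + sum_i phi_i X_{t-i} + eps_t, the
one-step-ahead conditional mean is
  E[X_{t+1} | X_t, ...] = c + sum_i phi_i X_{t+1-i}.
Substitute known values:
  E[X_{t+1} | ...] = (-0.393) * (2) + (0.457) * (8)
                   = 2.8700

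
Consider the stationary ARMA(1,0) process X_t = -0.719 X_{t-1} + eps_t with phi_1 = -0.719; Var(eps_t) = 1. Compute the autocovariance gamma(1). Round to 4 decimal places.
\gamma(1) = -1.4885

Multiply the model equation by X_{t-k} and take expectations. With theta_0 = psi_0 = 1 and psi_j the MA(infinity) weights, this gives
  gamma(k) - sum_i phi_i gamma(k-i) = c_k,
  c_k = sigma^2 * sum_{j=k..q} theta_j psi_{j-k}   (c_k = 0 for k > q),
using gamma(-m) = gamma(m).
Pure AR (q = 0): c_0 = sigma^2 = 1, c_k = 0 for k >= 1.
Equations for k = 0 and k = 1 (AR order 1):
  gamma(0) = phi_1 gamma(1) + c_0
  gamma(1) = phi_1 gamma(0) + c_1
Substituting the second into the first: gamma(0) (1 - phi_1^2) = c_0 + phi_1 c_1, so
  gamma(0) = c_0 / (1 - phi_1^2) = 1 / (1 - (-0.719)^2) = 1 / 0.483039 = 2.070226.
  gamma(1) = phi_1 gamma(0) = (-0.719)(2.070226) = -1.488493.
Therefore gamma(1) = -1.4885 (to 4 decimal places).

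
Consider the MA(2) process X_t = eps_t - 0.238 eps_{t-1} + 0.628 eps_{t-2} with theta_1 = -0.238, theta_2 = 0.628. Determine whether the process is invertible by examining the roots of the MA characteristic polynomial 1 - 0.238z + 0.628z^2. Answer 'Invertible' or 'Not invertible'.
\text{Invertible}

The MA(q) characteristic polynomial is P(z) = 1 - 0.238z + 0.628z^2.
Invertibility requires all roots to lie outside the unit circle, i.e. |z| > 1 for every root.
Set 1 + (-0.238) z + (0.628) z^2 = 0, i.e. a z^2 + b z + c = 0 with a = 0.628, b = -0.238, c = 1.
Discriminant D = b^2 - 4ac = (-0.238)^2 - 4*(0.628)*1 = 0.056644 - (2.512) = -2.455356.
D < 0, so the roots are the complex-conjugate pair z = (-b +/- i sqrt(-D)) / (2a) = 0.1895 +/- 1.2476i.
For a conjugate pair |z|^2 = z * conj(z) = (product of roots) = c/a = 1/(0.628) = 1.592357, so |z| = sqrt(1.592357) = 1.2619 for both roots.
Moduli of all roots: 1.2619, 1.2619.
All moduli strictly greater than 1? Yes.
Verdict: Invertible.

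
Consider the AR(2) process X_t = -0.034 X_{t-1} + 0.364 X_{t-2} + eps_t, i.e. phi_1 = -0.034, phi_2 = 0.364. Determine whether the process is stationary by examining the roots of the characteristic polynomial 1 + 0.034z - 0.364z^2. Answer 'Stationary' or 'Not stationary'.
\text{Stationary}

The AR(p) characteristic polynomial is P(z) = 1 + 0.034z - 0.364z^2.
Stationarity requires all roots to lie outside the unit circle, i.e. |z| > 1 for every root.
Set 1 + (0.034) z + (-0.364) z^2 = 0, i.e. a z^2 + b z + c = 0 with a = -0.364, b = 0.034, c = 1.
Discriminant D = b^2 - 4ac = (0.034)^2 - 4*(-0.364)*1 = 0.001156 - (-1.456) = 1.457156.
D >= 0, so the roots are real: z = (-b +/- sqrt(D)) / (2a) = (-0.034 +/- 1.207127) / (-0.728).
  z_1 = (-0.034 + 1.207127) / (-0.728) = -1.6114,   |z_1| = 1.6114.
  z_2 = (-0.034 - 1.207127) / (-0.728) = 1.7048,   |z_2| = 1.7048.
Moduli of all roots: 1.6114, 1.7048.
All moduli strictly greater than 1? Yes.
Verdict: Stationary.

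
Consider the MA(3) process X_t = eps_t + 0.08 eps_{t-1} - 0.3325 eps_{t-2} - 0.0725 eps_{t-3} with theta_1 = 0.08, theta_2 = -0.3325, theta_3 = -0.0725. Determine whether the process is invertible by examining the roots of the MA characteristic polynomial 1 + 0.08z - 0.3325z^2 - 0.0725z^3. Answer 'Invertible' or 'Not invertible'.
\text{Invertible}

The MA(q) characteristic polynomial is P(z) = 1 + 0.08z - 0.3325z^2 - 0.0725z^3.
Invertibility requires all roots to lie outside the unit circle, i.e. |z| > 1 for every root.
Degree 3: look for a simple real root z0 first, then factor out (1 - z/z0) and solve the remaining quadratic.
Testing z0 = -4: P(-4) = 1 + (0.08)(-4) + (-0.3325)(-4)^2 + (-0.0725)(-4)^3
  = 1 + (-0.32) + (-5.32) + (4.64) = 0.  So z_0 = -4 is a root, |z_0| = 4.
Divide out the factor (1 + 0.25 z) = (1 - z/z0) (since 1/z0 = -0.25):
  P(z) = (1 + 0.25 z)(1 + (-0.17) z + (-0.29) z^2)
  [check: z-coef -0.17 - (-0.25) = 0.08; z^2-coef -0.29 - (-0.25)(-0.17) = -0.3325; z^3-coef -(-0.25)(-0.29) = -0.0725.]
Remaining roots from the quadratic factor 1 + (-0.17) z + (-0.29) z^2:
  Set 1 + (-0.17) z + (-0.29) z^2 = 0, i.e. a z^2 + b z + c = 0 with a = -0.29, b = -0.17, c = 1.
  Discriminant D = b^2 - 4ac = (-0.17)^2 - 4*(-0.29)*1 = 0.0289 - (-1.16) = 1.1889.
  D >= 0, so the roots are real: z = (-b +/- sqrt(D)) / (2a) = (0.17 +/- 1.090367) / (-0.58).
    z_1 = (0.17 + 1.090367) / (-0.58) = -2.173,   |z_1| = 2.173.
    z_2 = (0.17 - 1.090367) / (-0.58) = 1.5868,   |z_2| = 1.5868.
Moduli of all roots: 4.0000, 2.1730, 1.5868.
All moduli strictly greater than 1? Yes.
Verdict: Invertible.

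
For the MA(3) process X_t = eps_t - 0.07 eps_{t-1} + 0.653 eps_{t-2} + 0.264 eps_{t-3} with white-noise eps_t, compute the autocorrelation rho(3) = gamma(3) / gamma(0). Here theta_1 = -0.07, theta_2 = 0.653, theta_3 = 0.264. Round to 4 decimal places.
\rho(3) = 0.1759

For an MA(q) process with theta_0 = 1, the autocovariance is
  gamma(k) = sigma^2 * sum_{i=0..q-k} theta_i * theta_{i+k},
and rho(k) = gamma(k) / gamma(0). Sigma^2 cancels.
  numerator   = (1)*(0.264) = 0.264.
  denominator = (1)^2 + (-0.07)^2 + (0.653)^2 + (0.264)^2 = 1.501005.
  rho(3) = 0.264 / 1.501005 = 0.1759.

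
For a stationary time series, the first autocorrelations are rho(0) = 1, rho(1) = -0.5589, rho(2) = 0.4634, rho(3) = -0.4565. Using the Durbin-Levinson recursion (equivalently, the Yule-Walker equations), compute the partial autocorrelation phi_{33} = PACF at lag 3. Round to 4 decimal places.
\phi_{33} = -0.2011

The PACF at lag k is phi_{kk}, the last component of the solution
to the Yule-Walker system G_k phi = r_k where
  (G_k)_{ij} = rho(|i - j|), (r_k)_i = rho(i), i,j = 1..k.
Equivalently, Durbin-Levinson gives phi_{kk} iteratively:
  phi_{11} = rho(1)
  phi_{kk} = [rho(k) - sum_{j=1..k-1} phi_{k-1,j} rho(k-j)]
            / [1 - sum_{j=1..k-1} phi_{k-1,j} rho(j)],
  phi_{k,j} = phi_{k-1,j} - phi_{kk} phi_{k-1,k-j},  j = 1..k-1.
Step k = 1:
  phi_11 = rho(1) = -0.5589.
Step k = 2:
  phi_22 = [rho(2) - phi_11 rho(1)] / [1 - phi_11 rho(1)] = [0.4634 - (-0.5589)(-0.5589)] / [1 - (-0.5589)(-0.5589)]
         = 0.15103079 / 0.68763079 = 0.219639.
  Update: phi_21 = phi_11 - phi_22 phi_11 = -0.5589 - (0.219639)(-0.5589) = -0.436144.
Step k = 3:
  phi_33 = [rho(3) - phi_21 rho(2) - phi_22 rho(1)] / [1 - phi_21 rho(1) - phi_22 rho(2)]
    numerator   = -0.4565 - (-0.436144)(0.4634) - (0.219639)(-0.5589) = -0.13163463
    denominator = 1 - (-0.436144)(-0.5589) - (0.219639)(0.4634) = 0.65445848
  phi_33 = -0.13163463 / 0.65445848 = -0.2011.
Therefore phi_{33} = -0.2011.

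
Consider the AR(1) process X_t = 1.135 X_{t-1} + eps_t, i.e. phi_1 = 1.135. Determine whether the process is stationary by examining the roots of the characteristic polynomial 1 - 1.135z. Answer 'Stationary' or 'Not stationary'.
\text{Not stationary}

The AR(p) characteristic polynomial is P(z) = 1 - 1.135z.
Stationarity requires all roots to lie outside the unit circle, i.e. |z| > 1 for every root.
This is linear in z: 1 + (-1.135) z = 0  =>  z = -1/(-1.135) = 0.881057,  |z| = 0.881057.
Moduli of all roots: 0.8811.
All moduli strictly greater than 1? No.
Verdict: Not stationary.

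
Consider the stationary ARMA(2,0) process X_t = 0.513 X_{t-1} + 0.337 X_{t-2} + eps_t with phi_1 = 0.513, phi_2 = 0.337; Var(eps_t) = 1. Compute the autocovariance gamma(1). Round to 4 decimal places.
\gamma(1) = 2.1751

Multiply the model equation by X_{t-k} and take expectations. With theta_0 = psi_0 = 1 and psi_j the MA(infinity) weights, this gives
  gamma(k) - sum_i phi_i gamma(k-i) = c_k,
  c_k = sigma^2 * sum_{j=k..q} theta_j psi_{j-k}   (c_k = 0 for k > q),
using gamma(-m) = gamma(m).
Pure AR (q = 0): c_0 = sigma^2 = 1, c_k = 0 for k >= 1.
Equations for k = 0, 1, 2 (AR order 2, c_2 = 0):
  (E0) gamma(0) = phi_1 gamma(1) + phi_2 gamma(2) + c_0
  (E1) gamma(1) = phi_1 gamma(0) + phi_2 gamma(1) + c_1
  (E2) gamma(2) = phi_1 gamma(1) + phi_2 gamma(0)
From (E1): gamma(1) = A gamma(0) + B with
  A = phi_1 / (1 - phi_2) = 0.513 / 0.663 = 0.773756,   B = c_1 / (1 - phi_2) = 0 / 0.663 = 0.
Insert (E2) into (E0): gamma(0) (1 - phi_2^2) = phi_1 (1 + phi_2) gamma(1) + c_0.
  phi_1 (1 + phi_2) = (0.513)(1.337) = 0.685881,   1 - phi_2^2 = 0.886431.
Replace gamma(1) by A gamma(0) + B and collect gamma(0):
  gamma(0) [0.886431 - (0.685881)(0.773756)] = c_0 = 1
  gamma(0) * 0.355727 = 1
  gamma(0) = 1 / 0.355727 = 2.811147.
  gamma(1) = A gamma(0) = (0.773756)(2.811147) = 2.175141.
Therefore gamma(1) = 2.1751 (to 4 decimal places).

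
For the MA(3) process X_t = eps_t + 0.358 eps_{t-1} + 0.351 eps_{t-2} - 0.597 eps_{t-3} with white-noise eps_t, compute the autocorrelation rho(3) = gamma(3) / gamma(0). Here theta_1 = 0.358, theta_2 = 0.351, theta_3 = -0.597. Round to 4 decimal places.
\rho(3) = -0.3713

For an MA(q) process with theta_0 = 1, the autocovariance is
  gamma(k) = sigma^2 * sum_{i=0..q-k} theta_i * theta_{i+k},
and rho(k) = gamma(k) / gamma(0). Sigma^2 cancels.
  numerator   = (1)*(-0.597) = -0.597.
  denominator = (1)^2 + (0.358)^2 + (0.351)^2 + (-0.597)^2 = 1.607774.
  rho(3) = -0.597 / 1.607774 = -0.3713.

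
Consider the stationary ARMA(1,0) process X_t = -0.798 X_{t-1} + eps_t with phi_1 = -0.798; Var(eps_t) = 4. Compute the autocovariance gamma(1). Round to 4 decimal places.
\gamma(1) = -8.7886

Multiply the model equation by X_{t-k} and take expectations. With theta_0 = psi_0 = 1 and psi_j the MA(infinity) weights, this gives
  gamma(k) - sum_i phi_i gamma(k-i) = c_k,
  c_k = sigma^2 * sum_{j=k..q} theta_j psi_{j-k}   (c_k = 0 for k > q),
using gamma(-m) = gamma(m).
Pure AR (q = 0): c_0 = sigma^2 = 4, c_k = 0 for k >= 1.
Equations for k = 0 and k = 1 (AR order 1):
  gamma(0) = phi_1 gamma(1) + c_0
  gamma(1) = phi_1 gamma(0) + c_1
Substituting the second into the first: gamma(0) (1 - phi_1^2) = c_0 + phi_1 c_1, so
  gamma(0) = c_0 / (1 - phi_1^2) = 4 / (1 - (-0.798)^2) = 4 / 0.363196 = 11.013337.
  gamma(1) = phi_1 gamma(0) = (-0.798)(11.013337) = -8.788643.
Therefore gamma(1) = -8.7886 (to 4 decimal places).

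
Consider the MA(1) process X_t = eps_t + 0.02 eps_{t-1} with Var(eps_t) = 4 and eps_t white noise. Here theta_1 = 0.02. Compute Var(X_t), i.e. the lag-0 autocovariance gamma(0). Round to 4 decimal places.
\gamma(0) = 4.0016

For an MA(q) process X_t = eps_t + sum_i theta_i eps_{t-i} with
Var(eps_t) = sigma^2, the variance is
  gamma(0) = sigma^2 * (1 + sum_i theta_i^2).
  sum_i theta_i^2 = (0.02)^2 = 0.0004.
  gamma(0) = 4 * (1 + 0.0004) = 4 * 1.0004 = 4.0016.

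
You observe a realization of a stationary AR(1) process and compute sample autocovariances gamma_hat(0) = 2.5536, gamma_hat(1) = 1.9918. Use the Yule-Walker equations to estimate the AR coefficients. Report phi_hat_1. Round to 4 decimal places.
\hat\phi_{1} = 0.7800

The Yule-Walker equations for an AR(p) process read, in matrix form,
  Gamma_p phi = r_p,   with   (Gamma_p)_{ij} = gamma(|i - j|),
                       (r_p)_i = gamma(i),   i,j = 1..p.
Substitute the sample gammas (Toeplitz matrix and right-hand side of size 1):
  Gamma_p = [[2.5536]]
  r_p     = [1.9918]
With p = 1 this is the single equation gamma(0) phi_1 = gamma(1):
  phi_hat_1 = gamma(1) / gamma(0) = 1.9918 / 2.5536 = 0.7800.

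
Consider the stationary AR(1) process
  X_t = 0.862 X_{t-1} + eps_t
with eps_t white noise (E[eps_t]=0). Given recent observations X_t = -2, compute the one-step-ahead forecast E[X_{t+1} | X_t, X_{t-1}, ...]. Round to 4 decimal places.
E[X_{t+1} \mid \mathcal F_t] = -1.7240

For an AR(p) model X_t = c + sum_i phi_i X_{t-i} + eps_t, the
one-step-ahead conditional mean is
  E[X_{t+1} | X_t, ...] = c + sum_i phi_i X_{t+1-i}.
Substitute known values:
  E[X_{t+1} | ...] = (0.862) * (-2)
                   = -1.7240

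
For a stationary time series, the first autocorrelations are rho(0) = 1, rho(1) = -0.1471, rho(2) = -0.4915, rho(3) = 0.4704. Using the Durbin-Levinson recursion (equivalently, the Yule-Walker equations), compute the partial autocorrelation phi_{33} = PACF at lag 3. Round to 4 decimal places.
\phi_{33} = 0.3991

The PACF at lag k is phi_{kk}, the last component of the solution
to the Yule-Walker system G_k phi = r_k where
  (G_k)_{ij} = rho(|i - j|), (r_k)_i = rho(i), i,j = 1..k.
Equivalently, Durbin-Levinson gives phi_{kk} iteratively:
  phi_{11} = rho(1)
  phi_{kk} = [rho(k) - sum_{j=1..k-1} phi_{k-1,j} rho(k-j)]
            / [1 - sum_{j=1..k-1} phi_{k-1,j} rho(j)],
  phi_{k,j} = phi_{k-1,j} - phi_{kk} phi_{k-1,k-j},  j = 1..k-1.
Step k = 1:
  phi_11 = rho(1) = -0.1471.
Step k = 2:
  phi_22 = [rho(2) - phi_11 rho(1)] / [1 - phi_11 rho(1)] = [-0.4915 - (-0.1471)(-0.1471)] / [1 - (-0.1471)(-0.1471)]
         = -0.51313841 / 0.97836159 = -0.524487.
  Update: phi_21 = phi_11 - phi_22 phi_11 = -0.1471 - (-0.524487)(-0.1471) = -0.224252.
Step k = 3:
  phi_33 = [rho(3) - phi_21 rho(2) - phi_22 rho(1)] / [1 - phi_21 rho(1) - phi_22 rho(2)]
    numerator   = 0.4704 - (-0.224252)(-0.4915) - (-0.524487)(-0.1471) = 0.28302798
    denominator = 1 - (-0.224252)(-0.1471) - (-0.524487)(-0.4915) = 0.70922692
  phi_33 = 0.28302798 / 0.70922692 = 0.3991.
Therefore phi_{33} = 0.3991.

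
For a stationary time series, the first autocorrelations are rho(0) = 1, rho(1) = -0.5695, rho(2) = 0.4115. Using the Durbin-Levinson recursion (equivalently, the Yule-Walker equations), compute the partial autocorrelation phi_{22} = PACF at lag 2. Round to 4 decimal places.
\phi_{22} = 0.1290

The PACF at lag k is phi_{kk}, the last component of the solution
to the Yule-Walker system G_k phi = r_k where
  (G_k)_{ij} = rho(|i - j|), (r_k)_i = rho(i), i,j = 1..k.
Equivalently, Durbin-Levinson gives phi_{kk} iteratively:
  phi_{11} = rho(1)
  phi_{kk} = [rho(k) - sum_{j=1..k-1} phi_{k-1,j} rho(k-j)]
            / [1 - sum_{j=1..k-1} phi_{k-1,j} rho(j)],
  phi_{k,j} = phi_{k-1,j} - phi_{kk} phi_{k-1,k-j},  j = 1..k-1.
Step k = 1:
  phi_11 = rho(1) = -0.5695.
Step k = 2:
  phi_22 = [rho(2) - phi_11 rho(1)] / [1 - phi_11 rho(1)] = [0.4115 - (-0.5695)(-0.5695)] / [1 - (-0.5695)(-0.5695)]
         = 0.08716975 / 0.67566975 = 0.129.
Therefore phi_{22} = 0.1290.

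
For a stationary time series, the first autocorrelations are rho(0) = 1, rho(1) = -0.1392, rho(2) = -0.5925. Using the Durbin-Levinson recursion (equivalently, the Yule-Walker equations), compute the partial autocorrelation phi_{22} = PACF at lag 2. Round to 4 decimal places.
\phi_{22} = -0.6240

The PACF at lag k is phi_{kk}, the last component of the solution
to the Yule-Walker system G_k phi = r_k where
  (G_k)_{ij} = rho(|i - j|), (r_k)_i = rho(i), i,j = 1..k.
Equivalently, Durbin-Levinson gives phi_{kk} iteratively:
  phi_{11} = rho(1)
  phi_{kk} = [rho(k) - sum_{j=1..k-1} phi_{k-1,j} rho(k-j)]
            / [1 - sum_{j=1..k-1} phi_{k-1,j} rho(j)],
  phi_{k,j} = phi_{k-1,j} - phi_{kk} phi_{k-1,k-j},  j = 1..k-1.
Step k = 1:
  phi_11 = rho(1) = -0.1392.
Step k = 2:
  phi_22 = [rho(2) - phi_11 rho(1)] / [1 - phi_11 rho(1)] = [-0.5925 - (-0.1392)(-0.1392)] / [1 - (-0.1392)(-0.1392)]
         = -0.61187664 / 0.98062336 = -0.624.
Therefore phi_{22} = -0.6240.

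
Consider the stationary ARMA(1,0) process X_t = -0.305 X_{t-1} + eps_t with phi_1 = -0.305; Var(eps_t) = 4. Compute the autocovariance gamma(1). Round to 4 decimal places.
\gamma(1) = -1.3451

Multiply the model equation by X_{t-k} and take expectations. With theta_0 = psi_0 = 1 and psi_j the MA(infinity) weights, this gives
  gamma(k) - sum_i phi_i gamma(k-i) = c_k,
  c_k = sigma^2 * sum_{j=k..q} theta_j psi_{j-k}   (c_k = 0 for k > q),
using gamma(-m) = gamma(m).
Pure AR (q = 0): c_0 = sigma^2 = 4, c_k = 0 for k >= 1.
Equations for k = 0 and k = 1 (AR order 1):
  gamma(0) = phi_1 gamma(1) + c_0
  gamma(1) = phi_1 gamma(0) + c_1
Substituting the second into the first: gamma(0) (1 - phi_1^2) = c_0 + phi_1 c_1, so
  gamma(0) = c_0 / (1 - phi_1^2) = 4 / (1 - (-0.305)^2) = 4 / 0.906975 = 4.410265.
  gamma(1) = phi_1 gamma(0) = (-0.305)(4.410265) = -1.345131.
Therefore gamma(1) = -1.3451 (to 4 decimal places).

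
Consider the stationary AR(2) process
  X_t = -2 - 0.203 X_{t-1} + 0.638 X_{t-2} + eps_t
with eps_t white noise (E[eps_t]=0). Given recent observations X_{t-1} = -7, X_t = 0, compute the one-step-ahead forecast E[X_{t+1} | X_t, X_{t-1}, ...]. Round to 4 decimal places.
E[X_{t+1} \mid \mathcal F_t] = -6.4660

For an AR(p) model X_t = c + sum_i phi_i X_{t-i} + eps_t, the
one-step-ahead conditional mean is
  E[X_{t+1} | X_t, ...] = c + sum_i phi_i X_{t+1-i}.
Substitute known values:
  E[X_{t+1} | ...] = -2 + (-0.203) * (0) + (0.638) * (-7)
                   = -6.4660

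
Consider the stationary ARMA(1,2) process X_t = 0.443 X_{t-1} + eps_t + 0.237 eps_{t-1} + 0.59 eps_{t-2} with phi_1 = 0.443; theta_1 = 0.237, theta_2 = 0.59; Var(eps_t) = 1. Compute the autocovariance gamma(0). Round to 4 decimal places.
\gamma(0) = 2.4507

Multiply the model equation by X_{t-k} and take expectations. With theta_0 = psi_0 = 1 and psi_j the MA(infinity) weights, this gives
  gamma(k) - sum_i phi_i gamma(k-i) = c_k,
  c_k = sigma^2 * sum_{j=k..q} theta_j psi_{j-k}   (c_k = 0 for k > q),
using gamma(-m) = gamma(m).
psi-weights needed (psi_j = theta_j + sum_i phi_i psi_{j-i}):
  psi_1 = theta_1 + phi_1 = 0.237 + (0.443) = 0.68
  psi_2 = theta_2 + phi_1 psi_1 = 0.59 + (0.443)(0.68) = 0.89124
Right-hand sides:
  c_0 = sigma^2 (1 + theta_1 psi_1 + theta_2 psi_2) = 1 * (1 + (0.237)(0.68) + (0.59)(0.89124)) = 1 * 1.686992 = 1.686992
  c_1 = sigma^2 (theta_1 + theta_2 psi_1) = 1 * (0.237 + (0.59)(0.68)) = 0.6382
  c_2 = sigma^2 theta_2 = 1 * (0.59) = 0.59
Equations for k = 0 and k = 1 (AR order 1):
  gamma(0) = phi_1 gamma(1) + c_0
  gamma(1) = phi_1 gamma(0) + c_1
Substituting the second into the first: gamma(0) (1 - phi_1^2) = c_0 + phi_1 c_1, so
  gamma(0) = (c_0 + phi_1 c_1) / (1 - phi_1^2) = (1.686992 + (0.443)(0.6382)) / (1 - (0.443)^2) = 1.969714 / 0.803751 = 2.450652.
Therefore gamma(0) = 2.4507 (to 4 decimal places).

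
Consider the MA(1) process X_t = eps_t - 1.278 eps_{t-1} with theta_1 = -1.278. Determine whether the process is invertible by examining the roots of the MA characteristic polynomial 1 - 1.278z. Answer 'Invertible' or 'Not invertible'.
\text{Not invertible}

The MA(q) characteristic polynomial is P(z) = 1 - 1.278z.
Invertibility requires all roots to lie outside the unit circle, i.e. |z| > 1 for every root.
This is linear in z: 1 + (-1.278) z = 0  =>  z = -1/(-1.278) = 0.782473,  |z| = 0.782473.
Moduli of all roots: 0.7825.
All moduli strictly greater than 1? No.
Verdict: Not invertible.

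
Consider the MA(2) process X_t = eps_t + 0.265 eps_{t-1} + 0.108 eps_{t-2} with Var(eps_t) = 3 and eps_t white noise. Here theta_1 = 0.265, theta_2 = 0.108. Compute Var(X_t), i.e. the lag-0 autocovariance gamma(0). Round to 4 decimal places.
\gamma(0) = 3.2457

For an MA(q) process X_t = eps_t + sum_i theta_i eps_{t-i} with
Var(eps_t) = sigma^2, the variance is
  gamma(0) = sigma^2 * (1 + sum_i theta_i^2).
  sum_i theta_i^2 = (0.265)^2 + (0.108)^2 = 0.070225 + 0.011664 = 0.081889.
  gamma(0) = 3 * (1 + 0.081889) = 3 * 1.081889 = 3.245667, which rounds to 3.2457.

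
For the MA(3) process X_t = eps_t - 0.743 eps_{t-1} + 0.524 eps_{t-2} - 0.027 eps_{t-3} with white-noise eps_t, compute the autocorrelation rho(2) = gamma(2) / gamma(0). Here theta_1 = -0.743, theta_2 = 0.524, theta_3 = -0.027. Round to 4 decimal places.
\rho(2) = 0.2977

For an MA(q) process with theta_0 = 1, the autocovariance is
  gamma(k) = sigma^2 * sum_{i=0..q-k} theta_i * theta_{i+k},
and rho(k) = gamma(k) / gamma(0). Sigma^2 cancels.
  numerator   = (1)*(0.524) + (-0.743)*(-0.027) = 0.544061.
  denominator = (1)^2 + (-0.743)^2 + (0.524)^2 + (-0.027)^2 = 1.827354.
  rho(2) = 0.544061 / 1.827354 = 0.2977.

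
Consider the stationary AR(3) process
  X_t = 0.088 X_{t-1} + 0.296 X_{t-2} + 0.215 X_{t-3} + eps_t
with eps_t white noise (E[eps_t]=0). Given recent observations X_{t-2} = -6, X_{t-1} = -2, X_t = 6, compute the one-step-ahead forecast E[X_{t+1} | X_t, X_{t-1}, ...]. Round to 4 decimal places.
E[X_{t+1} \mid \mathcal F_t] = -1.3540

For an AR(p) model X_t = c + sum_i phi_i X_{t-i} + eps_t, the
one-step-ahead conditional mean is
  E[X_{t+1} | X_t, ...] = c + sum_i phi_i X_{t+1-i}.
Substitute known values:
  E[X_{t+1} | ...] = (0.088) * (6) + (0.296) * (-2) + (0.215) * (-6)
                   = -1.3540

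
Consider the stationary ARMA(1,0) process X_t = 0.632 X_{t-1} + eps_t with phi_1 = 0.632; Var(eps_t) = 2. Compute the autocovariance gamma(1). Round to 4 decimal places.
\gamma(1) = 2.1046

Multiply the model equation by X_{t-k} and take expectations. With theta_0 = psi_0 = 1 and psi_j the MA(infinity) weights, this gives
  gamma(k) - sum_i phi_i gamma(k-i) = c_k,
  c_k = sigma^2 * sum_{j=k..q} theta_j psi_{j-k}   (c_k = 0 for k > q),
using gamma(-m) = gamma(m).
Pure AR (q = 0): c_0 = sigma^2 = 2, c_k = 0 for k >= 1.
Equations for k = 0 and k = 1 (AR order 1):
  gamma(0) = phi_1 gamma(1) + c_0
  gamma(1) = phi_1 gamma(0) + c_1
Substituting the second into the first: gamma(0) (1 - phi_1^2) = c_0 + phi_1 c_1, so
  gamma(0) = c_0 / (1 - phi_1^2) = 2 / (1 - (0.632)^2) = 2 / 0.600576 = 3.330136.
  gamma(1) = phi_1 gamma(0) = (0.632)(3.330136) = 2.104646.
Therefore gamma(1) = 2.1046 (to 4 decimal places).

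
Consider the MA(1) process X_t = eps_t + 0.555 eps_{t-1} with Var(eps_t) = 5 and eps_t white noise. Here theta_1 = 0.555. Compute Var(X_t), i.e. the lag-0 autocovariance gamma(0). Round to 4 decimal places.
\gamma(0) = 6.5401

For an MA(q) process X_t = eps_t + sum_i theta_i eps_{t-i} with
Var(eps_t) = sigma^2, the variance is
  gamma(0) = sigma^2 * (1 + sum_i theta_i^2).
  sum_i theta_i^2 = (0.555)^2 = 0.308025.
  gamma(0) = 5 * (1 + 0.308025) = 5 * 1.308025 = 6.540125, which rounds to 6.5401.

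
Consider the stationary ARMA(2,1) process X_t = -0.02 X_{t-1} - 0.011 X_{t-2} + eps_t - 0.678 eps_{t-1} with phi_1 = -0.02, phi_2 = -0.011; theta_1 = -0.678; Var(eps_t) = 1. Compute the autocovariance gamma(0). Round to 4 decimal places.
\gamma(0) = 1.4873

Multiply the model equation by X_{t-k} and take expectations. With theta_0 = psi_0 = 1 and psi_j the MA(infinity) weights, this gives
  gamma(k) - sum_i phi_i gamma(k-i) = c_k,
  c_k = sigma^2 * sum_{j=k..q} theta_j psi_{j-k}   (c_k = 0 for k > q),
using gamma(-m) = gamma(m).
psi-weights needed (psi_j = theta_j + sum_i phi_i psi_{j-i}):
  psi_1 = theta_1 + phi_1 = -0.678 + (-0.02) = -0.698
Right-hand sides:
  c_0 = sigma^2 (1 + theta_1 psi_1) = 1 * (1 + (-0.678)(-0.698)) = 1 * 1.473244 = 1.473244
  c_1 = sigma^2 theta_1 = 1 * (-0.678) = -0.678
  c_2 = 0
Equations for k = 0, 1, 2 (AR order 2, c_2 = 0):
  (E0) gamma(0) = phi_1 gamma(1) + phi_2 gamma(2) + c_0
  (E1) gamma(1) = phi_1 gamma(0) + phi_2 gamma(1) + c_1
  (E2) gamma(2) = phi_1 gamma(1) + phi_2 gamma(0)
From (E1): gamma(1) = A gamma(0) + B with
  A = phi_1 / (1 - phi_2) = -0.02 / 1.011 = -0.019782,   B = c_1 / (1 - phi_2) = -0.678 / 1.011 = -0.670623.
Insert (E2) into (E0): gamma(0) (1 - phi_2^2) = phi_1 (1 + phi_2) gamma(1) + c_0.
  phi_1 (1 + phi_2) = (-0.02)(0.989) = -0.01978,   1 - phi_2^2 = 0.999879.
Replace gamma(1) by A gamma(0) + B and collect gamma(0):
  gamma(0) [0.999879 - (-0.01978)(-0.019782)] = (-0.01978)(-0.670623) + 1.473244
  gamma(0) * 0.999488 = 1.486509
  gamma(0) = 1.486509 / 0.999488 = 1.487271.
Therefore gamma(0) = 1.4873 (to 4 decimal places).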